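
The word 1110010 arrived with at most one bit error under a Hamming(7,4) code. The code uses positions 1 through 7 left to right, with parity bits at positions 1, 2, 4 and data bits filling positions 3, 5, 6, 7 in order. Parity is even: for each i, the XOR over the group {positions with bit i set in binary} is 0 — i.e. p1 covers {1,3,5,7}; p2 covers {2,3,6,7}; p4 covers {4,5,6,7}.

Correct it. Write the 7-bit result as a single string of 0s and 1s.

1110000

s1 (pos 1,3,5,7): 1⊕1⊕0⊕0 = 0
s2 (pos 2,3,6,7): 1⊕1⊕1⊕0 = 1
s4 (pos 4,5,6,7): 0⊕0⊕1⊕0 = 1
Syndrome s4…s1 = 110 → error at position 6.
Flip position 6: 1110010 → 1110000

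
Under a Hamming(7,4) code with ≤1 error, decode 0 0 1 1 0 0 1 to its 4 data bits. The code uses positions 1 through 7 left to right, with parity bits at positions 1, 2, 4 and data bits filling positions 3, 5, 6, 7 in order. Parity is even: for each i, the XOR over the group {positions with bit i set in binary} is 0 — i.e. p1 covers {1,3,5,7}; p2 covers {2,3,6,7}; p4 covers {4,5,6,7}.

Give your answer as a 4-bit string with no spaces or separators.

s1 (pos 1,3,5,7): 0⊕1⊕0⊕1 = 0
s2 (pos 2,3,6,7): 0⊕1⊕0⊕1 = 0
s4 (pos 4,5,6,7): 1⊕0⊕0⊕1 = 0
Syndrome s4…s1 = 000 → no error.
Read data bits from positions 3,5,6,7: 1001

1001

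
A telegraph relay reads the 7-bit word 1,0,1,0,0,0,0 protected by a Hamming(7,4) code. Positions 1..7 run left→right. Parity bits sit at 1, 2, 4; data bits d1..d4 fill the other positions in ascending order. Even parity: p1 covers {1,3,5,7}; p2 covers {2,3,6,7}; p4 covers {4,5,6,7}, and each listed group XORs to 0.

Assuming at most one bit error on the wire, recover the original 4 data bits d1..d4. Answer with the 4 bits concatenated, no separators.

1000

s1 (pos 1,3,5,7): 1⊕1⊕0⊕0 = 0
s2 (pos 2,3,6,7): 0⊕1⊕0⊕0 = 1
s4 (pos 4,5,6,7): 0⊕0⊕0⊕0 = 0
Syndrome s4…s1 = 010 → error at position 2.
Flip position 2: 1010000 → 1110000
Read data bits from positions 3,5,6,7: 1000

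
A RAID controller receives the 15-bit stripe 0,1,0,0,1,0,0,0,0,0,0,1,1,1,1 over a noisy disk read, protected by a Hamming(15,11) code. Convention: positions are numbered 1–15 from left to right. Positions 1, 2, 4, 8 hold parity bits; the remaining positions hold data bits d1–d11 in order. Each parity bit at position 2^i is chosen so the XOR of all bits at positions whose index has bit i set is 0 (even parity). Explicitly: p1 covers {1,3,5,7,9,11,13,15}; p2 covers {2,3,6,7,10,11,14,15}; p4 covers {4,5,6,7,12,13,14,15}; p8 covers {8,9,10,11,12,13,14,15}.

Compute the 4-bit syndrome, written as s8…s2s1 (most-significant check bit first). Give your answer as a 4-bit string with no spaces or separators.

0111

s1 (pos 1,3,5,7,9,11,13,15): 0⊕0⊕1⊕0⊕0⊕0⊕1⊕1 = 1
s2 (pos 2,3,6,7,10,11,14,15): 1⊕0⊕0⊕0⊕0⊕0⊕1⊕1 = 1
s4 (pos 4,5,6,7,12,13,14,15): 0⊕1⊕0⊕0⊕1⊕1⊕1⊕1 = 1
s8 (pos 8,9,10,11,12,13,14,15): 0⊕0⊕0⊕0⊕1⊕1⊕1⊕1 = 0
Syndrome s8…s1 = 0111 → error at position 7.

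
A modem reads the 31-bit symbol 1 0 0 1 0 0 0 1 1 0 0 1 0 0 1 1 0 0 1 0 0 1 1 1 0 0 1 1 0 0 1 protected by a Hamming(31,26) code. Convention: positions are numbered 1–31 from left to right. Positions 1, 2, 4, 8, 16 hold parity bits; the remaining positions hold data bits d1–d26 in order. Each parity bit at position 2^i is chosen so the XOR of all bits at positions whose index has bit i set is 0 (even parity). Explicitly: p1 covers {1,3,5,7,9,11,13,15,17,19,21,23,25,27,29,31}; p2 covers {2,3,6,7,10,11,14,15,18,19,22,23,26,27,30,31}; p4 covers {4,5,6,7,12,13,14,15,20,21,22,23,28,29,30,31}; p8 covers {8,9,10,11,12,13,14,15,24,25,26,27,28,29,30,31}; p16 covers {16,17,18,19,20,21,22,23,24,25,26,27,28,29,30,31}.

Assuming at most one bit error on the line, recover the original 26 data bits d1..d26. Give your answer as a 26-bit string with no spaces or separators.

01001001001001001110011001

s1 (pos 1,3,5,7,9,11,13,15,17,19,21,23,25,27,29,31): 1⊕0⊕0⊕0⊕1⊕0⊕0⊕1⊕0⊕1⊕0⊕1⊕0⊕1⊕0⊕1 = 1
s2 (pos 2,3,6,7,10,11,14,15,18,19,22,23,26,27,30,31): 0⊕0⊕0⊕0⊕0⊕0⊕0⊕1⊕0⊕1⊕1⊕1⊕0⊕1⊕0⊕1 = 0
s4 (pos 4,5,6,7,12,13,14,15,20,21,22,23,28,29,30,31): 1⊕0⊕0⊕0⊕1⊕0⊕0⊕1⊕0⊕0⊕1⊕1⊕1⊕0⊕0⊕1 = 1
s8 (pos 8,9,10,11,12,13,14,15,24,25,26,27,28,29,30,31): 1⊕1⊕0⊕0⊕1⊕0⊕0⊕1⊕1⊕0⊕0⊕1⊕1⊕0⊕0⊕1 = 0
s16 (pos 16,17,18,19,20,21,22,23,24,25,26,27,28,29,30,31): 1⊕0⊕0⊕1⊕0⊕0⊕1⊕1⊕1⊕0⊕0⊕1⊕1⊕0⊕0⊕1 = 0
Syndrome s16…s1 = 00101 → error at position 5.
Flip position 5: 1001000110010011001001110011001 → 1001100110010011001001110011001
Read data bits from positions 3,5,6,7,9,10,11,12,13,14,15,17,18,19,20,21,22,23,24,25,26,27,28,29,30,31: 01001001001001001110011001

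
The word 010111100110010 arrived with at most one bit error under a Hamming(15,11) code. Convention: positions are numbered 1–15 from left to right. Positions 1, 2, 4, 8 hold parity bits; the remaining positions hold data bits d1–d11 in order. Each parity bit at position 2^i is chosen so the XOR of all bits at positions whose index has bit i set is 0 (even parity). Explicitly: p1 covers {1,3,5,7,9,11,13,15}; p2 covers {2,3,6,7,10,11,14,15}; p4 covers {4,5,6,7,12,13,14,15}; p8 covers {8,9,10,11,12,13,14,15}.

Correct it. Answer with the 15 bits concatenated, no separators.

s1 (pos 1,3,5,7,9,11,13,15): 0⊕0⊕1⊕1⊕0⊕1⊕0⊕0 = 1
s2 (pos 2,3,6,7,10,11,14,15): 1⊕0⊕1⊕1⊕1⊕1⊕1⊕0 = 0
s4 (pos 4,5,6,7,12,13,14,15): 1⊕1⊕1⊕1⊕0⊕0⊕1⊕0 = 1
s8 (pos 8,9,10,11,12,13,14,15): 0⊕0⊕1⊕1⊕0⊕0⊕1⊕0 = 1
Syndrome s8…s1 = 1101 → error at position 13.
Flip position 13: 010111100110010 → 010111100110110

010111100110110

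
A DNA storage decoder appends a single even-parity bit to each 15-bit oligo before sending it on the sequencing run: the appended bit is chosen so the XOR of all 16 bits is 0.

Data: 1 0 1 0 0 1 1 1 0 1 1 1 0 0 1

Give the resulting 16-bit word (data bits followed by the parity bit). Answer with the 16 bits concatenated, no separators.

XOR of the 15 data bits: 1⊕0⊕1⊕0⊕0⊕1⊕1⊕1⊕0⊕1⊕1⊕1⊕0⊕0⊕1 = 1
Parity bit = 1 (so all 16 bits XOR to 0).

1010011101110011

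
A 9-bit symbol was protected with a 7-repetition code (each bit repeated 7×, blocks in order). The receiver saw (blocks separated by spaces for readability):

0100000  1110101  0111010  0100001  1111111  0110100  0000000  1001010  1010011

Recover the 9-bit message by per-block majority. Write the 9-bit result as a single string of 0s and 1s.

Block 1 (0100000): 1 one → 0
Block 2 (1110101): 5 ones → 1
Block 3 (0111010): 4 ones → 1
Block 4 (0100001): 2 ones → 0
Block 5 (1111111): 7 ones → 1
Block 6 (0110100): 3 ones → 0
Block 7 (0000000): 0 ones → 0
Block 8 (1001010): 3 ones → 0
Block 9 (1010011): 4 ones → 1

011010001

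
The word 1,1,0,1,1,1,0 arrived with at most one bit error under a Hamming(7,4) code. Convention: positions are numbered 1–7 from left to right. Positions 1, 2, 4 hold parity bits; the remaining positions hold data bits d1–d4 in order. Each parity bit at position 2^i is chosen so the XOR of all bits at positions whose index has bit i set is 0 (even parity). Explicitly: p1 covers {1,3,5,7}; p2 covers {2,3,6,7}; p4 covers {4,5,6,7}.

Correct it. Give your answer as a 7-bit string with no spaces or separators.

1100110

s1 (pos 1,3,5,7): 1⊕0⊕1⊕0 = 0
s2 (pos 2,3,6,7): 1⊕0⊕1⊕0 = 0
s4 (pos 4,5,6,7): 1⊕1⊕1⊕0 = 1
Syndrome s4…s1 = 100 → error at position 4.
Flip position 4: 1101110 → 1100110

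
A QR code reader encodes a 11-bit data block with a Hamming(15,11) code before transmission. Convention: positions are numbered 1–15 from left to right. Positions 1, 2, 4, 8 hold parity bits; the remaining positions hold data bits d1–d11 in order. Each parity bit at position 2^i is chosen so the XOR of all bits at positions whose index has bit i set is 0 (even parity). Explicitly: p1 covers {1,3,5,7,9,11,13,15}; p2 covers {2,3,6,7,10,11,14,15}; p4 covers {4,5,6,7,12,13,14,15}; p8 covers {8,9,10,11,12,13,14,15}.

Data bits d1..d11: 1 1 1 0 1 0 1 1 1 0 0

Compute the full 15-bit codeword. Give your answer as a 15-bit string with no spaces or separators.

Place data at non-parity positions: p1 p2 1 p4 1 1 0 p8 1 0 1 1 1 0 0
p1 (pos 1,3,5,7,9,11,13,15): XOR of data positions = 1⊕1⊕0⊕1⊕1⊕1⊕0 = 1
p2 (pos 2,3,6,7,10,11,14,15): XOR of data positions = 1⊕1⊕0⊕0⊕1⊕0⊕0 = 1
p4 (pos 4,5,6,7,12,13,14,15): XOR of data positions = 1⊕1⊕0⊕1⊕1⊕0⊕0 = 0
p8 (pos 8,9,10,11,12,13,14,15): XOR of data positions = 1⊕0⊕1⊕1⊕1⊕0⊕0 = 0
Codeword: 111011001011100

111011001011100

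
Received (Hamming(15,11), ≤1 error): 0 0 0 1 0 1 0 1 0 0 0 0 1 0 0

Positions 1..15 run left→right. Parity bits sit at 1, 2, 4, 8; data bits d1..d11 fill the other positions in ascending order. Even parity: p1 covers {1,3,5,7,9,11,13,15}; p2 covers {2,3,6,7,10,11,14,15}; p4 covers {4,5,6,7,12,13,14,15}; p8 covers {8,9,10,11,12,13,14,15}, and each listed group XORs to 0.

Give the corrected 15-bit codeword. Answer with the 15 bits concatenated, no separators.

s1 (pos 1,3,5,7,9,11,13,15): 0⊕0⊕0⊕0⊕0⊕0⊕1⊕0 = 1
s2 (pos 2,3,6,7,10,11,14,15): 0⊕0⊕1⊕0⊕0⊕0⊕0⊕0 = 1
s4 (pos 4,5,6,7,12,13,14,15): 1⊕0⊕1⊕0⊕0⊕1⊕0⊕0 = 1
s8 (pos 8,9,10,11,12,13,14,15): 1⊕0⊕0⊕0⊕0⊕1⊕0⊕0 = 0
Syndrome s8…s1 = 0111 → error at position 7.
Flip position 7: 000101010000100 → 000101110000100

000101110000100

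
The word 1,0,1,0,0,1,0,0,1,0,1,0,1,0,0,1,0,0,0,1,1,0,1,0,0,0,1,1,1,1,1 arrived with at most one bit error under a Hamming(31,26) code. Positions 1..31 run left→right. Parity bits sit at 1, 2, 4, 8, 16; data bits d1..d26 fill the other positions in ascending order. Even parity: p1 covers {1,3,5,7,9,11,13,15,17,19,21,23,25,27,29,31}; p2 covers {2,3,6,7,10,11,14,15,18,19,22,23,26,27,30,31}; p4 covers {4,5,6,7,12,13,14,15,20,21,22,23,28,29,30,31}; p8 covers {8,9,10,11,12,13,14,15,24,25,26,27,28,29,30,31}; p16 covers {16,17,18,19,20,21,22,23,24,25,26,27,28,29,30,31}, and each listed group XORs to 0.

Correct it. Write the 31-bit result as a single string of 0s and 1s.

s1 (pos 1,3,5,7,9,11,13,15,17,19,21,23,25,27,29,31): 1⊕1⊕0⊕0⊕1⊕1⊕1⊕0⊕0⊕0⊕1⊕1⊕0⊕1⊕1⊕1 = 0
s2 (pos 2,3,6,7,10,11,14,15,18,19,22,23,26,27,30,31): 0⊕1⊕1⊕0⊕0⊕1⊕0⊕0⊕0⊕0⊕0⊕1⊕0⊕1⊕1⊕1 = 1
s4 (pos 4,5,6,7,12,13,14,15,20,21,22,23,28,29,30,31): 0⊕0⊕1⊕0⊕0⊕1⊕0⊕0⊕1⊕1⊕0⊕1⊕1⊕1⊕1⊕1 = 1
s8 (pos 8,9,10,11,12,13,14,15,24,25,26,27,28,29,30,31): 0⊕1⊕0⊕1⊕0⊕1⊕0⊕0⊕0⊕0⊕0⊕1⊕1⊕1⊕1⊕1 = 0
s16 (pos 16,17,18,19,20,21,22,23,24,25,26,27,28,29,30,31): 1⊕0⊕0⊕0⊕1⊕1⊕0⊕1⊕0⊕0⊕0⊕1⊕1⊕1⊕1⊕1 = 1
Syndrome s16…s1 = 10110 → error at position 22.
Flip position 22: 1010010010101001000110100011111 → 1010010010101001000111100011111

1010010010101001000111100011111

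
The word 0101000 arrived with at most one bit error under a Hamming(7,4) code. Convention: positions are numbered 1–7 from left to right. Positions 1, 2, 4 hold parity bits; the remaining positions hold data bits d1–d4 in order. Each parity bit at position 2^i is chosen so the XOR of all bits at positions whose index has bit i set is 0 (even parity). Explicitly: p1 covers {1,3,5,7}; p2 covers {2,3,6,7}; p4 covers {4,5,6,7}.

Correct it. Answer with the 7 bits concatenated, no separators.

s1 (pos 1,3,5,7): 0⊕0⊕0⊕0 = 0
s2 (pos 2,3,6,7): 1⊕0⊕0⊕0 = 1
s4 (pos 4,5,6,7): 1⊕0⊕0⊕0 = 1
Syndrome s4…s1 = 110 → error at position 6.
Flip position 6: 0101000 → 0101010

0101010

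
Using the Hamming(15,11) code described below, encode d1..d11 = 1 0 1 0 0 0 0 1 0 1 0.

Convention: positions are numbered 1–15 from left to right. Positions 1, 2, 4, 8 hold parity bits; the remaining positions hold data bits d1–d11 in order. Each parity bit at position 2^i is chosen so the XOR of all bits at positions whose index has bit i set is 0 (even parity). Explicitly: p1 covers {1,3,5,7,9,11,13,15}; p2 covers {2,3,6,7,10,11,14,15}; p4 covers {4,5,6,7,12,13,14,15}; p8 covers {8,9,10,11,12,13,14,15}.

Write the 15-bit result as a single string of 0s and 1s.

Place data at non-parity positions: p1 p2 1 p4 0 1 0 p8 0 0 0 1 0 1 0
p1 (pos 1,3,5,7,9,11,13,15): XOR of data positions = 1⊕0⊕0⊕0⊕0⊕0⊕0 = 1
p2 (pos 2,3,6,7,10,11,14,15): XOR of data positions = 1⊕1⊕0⊕0⊕0⊕1⊕0 = 1
p4 (pos 4,5,6,7,12,13,14,15): XOR of data positions = 0⊕1⊕0⊕1⊕0⊕1⊕0 = 1
p8 (pos 8,9,10,11,12,13,14,15): XOR of data positions = 0⊕0⊕0⊕1⊕0⊕1⊕0 = 0
Codeword: 111101000001010

111101000001010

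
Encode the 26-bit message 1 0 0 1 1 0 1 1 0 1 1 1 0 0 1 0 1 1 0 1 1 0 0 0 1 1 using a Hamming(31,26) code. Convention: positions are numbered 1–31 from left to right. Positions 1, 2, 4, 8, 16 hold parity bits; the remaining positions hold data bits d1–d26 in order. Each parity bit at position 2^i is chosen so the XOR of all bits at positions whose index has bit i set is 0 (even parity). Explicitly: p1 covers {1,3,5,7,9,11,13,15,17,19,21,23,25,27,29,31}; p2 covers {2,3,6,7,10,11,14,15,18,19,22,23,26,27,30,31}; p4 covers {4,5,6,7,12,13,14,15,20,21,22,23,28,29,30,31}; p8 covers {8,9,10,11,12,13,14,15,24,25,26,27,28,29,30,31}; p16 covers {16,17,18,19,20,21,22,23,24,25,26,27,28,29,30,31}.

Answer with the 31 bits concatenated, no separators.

Place data at non-parity positions: p1 p2 1 p4 0 0 1 p8 1 0 1 1 0 1 1 p16 1 0 0 1 0 1 1 0 1 1 0 0 0 1 1
p1 (pos 1,3,5,7,9,11,13,15,17,19,21,23,25,27,29,31): XOR of data positions = 1⊕0⊕1⊕1⊕1⊕0⊕1⊕1⊕0⊕0⊕1⊕1⊕0⊕0⊕1 = 1
p2 (pos 2,3,6,7,10,11,14,15,18,19,22,23,26,27,30,31): XOR of data positions = 1⊕0⊕1⊕0⊕1⊕1⊕1⊕0⊕0⊕1⊕1⊕1⊕0⊕1⊕1 = 0
p4 (pos 4,5,6,7,12,13,14,15,20,21,22,23,28,29,30,31): XOR of data positions = 0⊕0⊕1⊕1⊕0⊕1⊕1⊕1⊕0⊕1⊕1⊕0⊕0⊕1⊕1 = 1
p8 (pos 8,9,10,11,12,13,14,15,24,25,26,27,28,29,30,31): XOR of data positions = 1⊕0⊕1⊕1⊕0⊕1⊕1⊕0⊕1⊕1⊕0⊕0⊕0⊕1⊕1 = 1
p16 (pos 16,17,18,19,20,21,22,23,24,25,26,27,28,29,30,31): XOR of data positions = 1⊕0⊕0⊕1⊕0⊕1⊕1⊕0⊕1⊕1⊕0⊕0⊕0⊕1⊕1 = 0
Codeword: 1011001110110110100101101100011

1011001110110110100101101100011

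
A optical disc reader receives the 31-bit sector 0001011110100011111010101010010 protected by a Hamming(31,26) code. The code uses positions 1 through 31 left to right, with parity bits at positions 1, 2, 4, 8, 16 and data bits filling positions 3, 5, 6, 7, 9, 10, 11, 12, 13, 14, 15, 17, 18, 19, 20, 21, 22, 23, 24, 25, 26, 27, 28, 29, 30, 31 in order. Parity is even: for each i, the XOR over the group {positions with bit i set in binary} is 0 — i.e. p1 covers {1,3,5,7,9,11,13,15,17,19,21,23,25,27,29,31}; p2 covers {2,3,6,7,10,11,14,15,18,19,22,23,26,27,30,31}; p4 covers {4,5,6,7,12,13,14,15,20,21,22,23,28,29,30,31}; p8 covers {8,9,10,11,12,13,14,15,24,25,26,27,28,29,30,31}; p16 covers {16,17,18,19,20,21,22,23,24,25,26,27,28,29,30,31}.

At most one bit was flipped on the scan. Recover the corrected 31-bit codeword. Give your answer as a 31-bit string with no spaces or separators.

s1 (pos 1,3,5,7,9,11,13,15,17,19,21,23,25,27,29,31): 0⊕0⊕0⊕1⊕1⊕1⊕0⊕1⊕1⊕1⊕1⊕1⊕1⊕1⊕0⊕0 = 0
s2 (pos 2,3,6,7,10,11,14,15,18,19,22,23,26,27,30,31): 0⊕0⊕1⊕1⊕0⊕1⊕0⊕1⊕1⊕1⊕0⊕1⊕0⊕1⊕1⊕0 = 1
s4 (pos 4,5,6,7,12,13,14,15,20,21,22,23,28,29,30,31): 1⊕0⊕1⊕1⊕0⊕0⊕0⊕1⊕0⊕1⊕0⊕1⊕0⊕0⊕1⊕0 = 1
s8 (pos 8,9,10,11,12,13,14,15,24,25,26,27,28,29,30,31): 1⊕1⊕0⊕1⊕0⊕0⊕0⊕1⊕0⊕1⊕0⊕1⊕0⊕0⊕1⊕0 = 1
s16 (pos 16,17,18,19,20,21,22,23,24,25,26,27,28,29,30,31): 1⊕1⊕1⊕1⊕0⊕1⊕0⊕1⊕0⊕1⊕0⊕1⊕0⊕0⊕1⊕0 = 1
Syndrome s16…s1 = 11110 → error at position 30.
Flip position 30: 0001011110100011111010101010010 → 0001011110100011111010101010000

0001011110100011111010101010000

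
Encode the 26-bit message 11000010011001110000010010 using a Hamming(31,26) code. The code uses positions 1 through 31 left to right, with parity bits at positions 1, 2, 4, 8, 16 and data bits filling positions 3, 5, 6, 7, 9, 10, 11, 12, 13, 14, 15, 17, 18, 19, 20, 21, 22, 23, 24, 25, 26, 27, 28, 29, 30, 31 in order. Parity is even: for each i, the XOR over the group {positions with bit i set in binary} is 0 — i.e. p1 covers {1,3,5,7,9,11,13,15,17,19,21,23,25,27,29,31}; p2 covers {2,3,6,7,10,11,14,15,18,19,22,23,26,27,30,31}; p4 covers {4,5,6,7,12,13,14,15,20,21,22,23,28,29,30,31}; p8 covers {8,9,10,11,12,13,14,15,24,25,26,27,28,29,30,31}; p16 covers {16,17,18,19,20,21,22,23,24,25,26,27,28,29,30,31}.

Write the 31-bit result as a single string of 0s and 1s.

Place data at non-parity positions: p1 p2 1 p4 1 0 0 p8 0 0 1 0 0 1 1 p16 0 0 1 1 1 0 0 0 0 0 1 0 0 1 0
p1 (pos 1,3,5,7,9,11,13,15,17,19,21,23,25,27,29,31): XOR of data positions = 1⊕1⊕0⊕0⊕1⊕0⊕1⊕0⊕1⊕1⊕0⊕0⊕1⊕0⊕0 = 1
p2 (pos 2,3,6,7,10,11,14,15,18,19,22,23,26,27,30,31): XOR of data positions = 1⊕0⊕0⊕0⊕1⊕1⊕1⊕0⊕1⊕0⊕0⊕0⊕1⊕1⊕0 = 1
p4 (pos 4,5,6,7,12,13,14,15,20,21,22,23,28,29,30,31): XOR of data positions = 1⊕0⊕0⊕0⊕0⊕1⊕1⊕1⊕1⊕0⊕0⊕0⊕0⊕1⊕0 = 0
p8 (pos 8,9,10,11,12,13,14,15,24,25,26,27,28,29,30,31): XOR of data positions = 0⊕0⊕1⊕0⊕0⊕1⊕1⊕0⊕0⊕0⊕1⊕0⊕0⊕1⊕0 = 1
p16 (pos 16,17,18,19,20,21,22,23,24,25,26,27,28,29,30,31): XOR of data positions = 0⊕0⊕1⊕1⊕1⊕0⊕0⊕0⊕0⊕0⊕1⊕0⊕0⊕1⊕0 = 1
Codeword: 1110100100100111001110000010010

1110100100100111001110000010010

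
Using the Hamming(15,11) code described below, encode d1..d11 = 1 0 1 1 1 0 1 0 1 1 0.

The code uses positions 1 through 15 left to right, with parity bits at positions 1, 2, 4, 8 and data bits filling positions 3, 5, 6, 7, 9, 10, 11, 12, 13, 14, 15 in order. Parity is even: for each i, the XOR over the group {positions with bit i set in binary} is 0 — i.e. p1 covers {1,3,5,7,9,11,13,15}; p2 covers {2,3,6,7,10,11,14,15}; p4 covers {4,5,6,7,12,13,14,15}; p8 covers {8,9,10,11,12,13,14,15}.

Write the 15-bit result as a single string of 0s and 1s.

Place data at non-parity positions: p1 p2 1 p4 0 1 1 p8 1 0 1 0 1 1 0
p1 (pos 1,3,5,7,9,11,13,15): XOR of data positions = 1⊕0⊕1⊕1⊕1⊕1⊕0 = 1
p2 (pos 2,3,6,7,10,11,14,15): XOR of data positions = 1⊕1⊕1⊕0⊕1⊕1⊕0 = 1
p4 (pos 4,5,6,7,12,13,14,15): XOR of data positions = 0⊕1⊕1⊕0⊕1⊕1⊕0 = 0
p8 (pos 8,9,10,11,12,13,14,15): XOR of data positions = 1⊕0⊕1⊕0⊕1⊕1⊕0 = 0
Codeword: 111001101010110

111001101010110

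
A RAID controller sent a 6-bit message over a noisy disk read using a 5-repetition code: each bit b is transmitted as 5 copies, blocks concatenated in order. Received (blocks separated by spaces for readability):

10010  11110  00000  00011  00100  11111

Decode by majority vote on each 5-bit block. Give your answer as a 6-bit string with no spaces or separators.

010001

Block 1 (10010): 2 ones → 0
Block 2 (11110): 4 ones → 1
Block 3 (00000): 0 ones → 0
Block 4 (00011): 2 ones → 0
Block 5 (00100): 1 one → 0
Block 6 (11111): 5 ones → 1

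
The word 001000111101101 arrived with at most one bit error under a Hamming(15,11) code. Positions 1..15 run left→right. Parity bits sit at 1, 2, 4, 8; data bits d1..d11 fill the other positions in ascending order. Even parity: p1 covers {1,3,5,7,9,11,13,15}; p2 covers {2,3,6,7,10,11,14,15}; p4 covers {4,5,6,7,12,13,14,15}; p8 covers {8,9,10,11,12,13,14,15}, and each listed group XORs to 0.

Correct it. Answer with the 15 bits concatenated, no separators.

101000111101101

s1 (pos 1,3,5,7,9,11,13,15): 0⊕1⊕0⊕1⊕1⊕0⊕1⊕1 = 1
s2 (pos 2,3,6,7,10,11,14,15): 0⊕1⊕0⊕1⊕1⊕0⊕0⊕1 = 0
s4 (pos 4,5,6,7,12,13,14,15): 0⊕0⊕0⊕1⊕1⊕1⊕0⊕1 = 0
s8 (pos 8,9,10,11,12,13,14,15): 1⊕1⊕1⊕0⊕1⊕1⊕0⊕1 = 0
Syndrome s8…s1 = 0001 → error at position 1.
Flip position 1: 001000111101101 → 101000111101101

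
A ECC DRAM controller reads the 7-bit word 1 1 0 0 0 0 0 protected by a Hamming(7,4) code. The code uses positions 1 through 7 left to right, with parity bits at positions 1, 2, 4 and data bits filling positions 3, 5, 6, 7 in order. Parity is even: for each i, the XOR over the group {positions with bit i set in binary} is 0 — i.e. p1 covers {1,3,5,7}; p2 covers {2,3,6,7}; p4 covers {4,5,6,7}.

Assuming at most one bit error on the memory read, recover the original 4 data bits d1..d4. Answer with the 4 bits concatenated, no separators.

1000

s1 (pos 1,3,5,7): 1⊕0⊕0⊕0 = 1
s2 (pos 2,3,6,7): 1⊕0⊕0⊕0 = 1
s4 (pos 4,5,6,7): 0⊕0⊕0⊕0 = 0
Syndrome s4…s1 = 011 → error at position 3.
Flip position 3: 1100000 → 1110000
Read data bits from positions 3,5,6,7: 1000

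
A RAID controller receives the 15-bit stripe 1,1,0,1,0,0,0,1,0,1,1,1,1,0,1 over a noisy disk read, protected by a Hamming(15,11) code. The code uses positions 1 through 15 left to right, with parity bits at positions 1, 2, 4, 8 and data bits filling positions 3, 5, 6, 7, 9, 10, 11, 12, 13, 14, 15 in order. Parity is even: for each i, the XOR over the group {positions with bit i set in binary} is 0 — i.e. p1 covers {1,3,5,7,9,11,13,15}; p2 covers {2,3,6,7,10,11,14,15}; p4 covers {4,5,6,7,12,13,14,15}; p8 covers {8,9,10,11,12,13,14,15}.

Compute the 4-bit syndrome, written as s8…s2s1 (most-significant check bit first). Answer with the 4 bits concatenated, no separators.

0000

s1 (pos 1,3,5,7,9,11,13,15): 1⊕0⊕0⊕0⊕0⊕1⊕1⊕1 = 0
s2 (pos 2,3,6,7,10,11,14,15): 1⊕0⊕0⊕0⊕1⊕1⊕0⊕1 = 0
s4 (pos 4,5,6,7,12,13,14,15): 1⊕0⊕0⊕0⊕1⊕1⊕0⊕1 = 0
s8 (pos 8,9,10,11,12,13,14,15): 1⊕0⊕1⊕1⊕1⊕1⊕0⊕1 = 0
Syndrome s8…s1 = 0000 → no error.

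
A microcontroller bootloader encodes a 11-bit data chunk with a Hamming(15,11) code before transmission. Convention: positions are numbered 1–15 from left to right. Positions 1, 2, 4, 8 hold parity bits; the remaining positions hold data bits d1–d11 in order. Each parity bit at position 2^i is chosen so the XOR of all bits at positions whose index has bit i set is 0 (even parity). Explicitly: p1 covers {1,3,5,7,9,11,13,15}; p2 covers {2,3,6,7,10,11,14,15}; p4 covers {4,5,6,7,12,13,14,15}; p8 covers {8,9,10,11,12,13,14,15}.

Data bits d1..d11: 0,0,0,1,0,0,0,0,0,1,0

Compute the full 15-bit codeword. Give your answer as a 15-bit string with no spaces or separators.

Place data at non-parity positions: p1 p2 0 p4 0 0 1 p8 0 0 0 0 0 1 0
p1 (pos 1,3,5,7,9,11,13,15): XOR of data positions = 0⊕0⊕1⊕0⊕0⊕0⊕0 = 1
p2 (pos 2,3,6,7,10,11,14,15): XOR of data positions = 0⊕0⊕1⊕0⊕0⊕1⊕0 = 0
p4 (pos 4,5,6,7,12,13,14,15): XOR of data positions = 0⊕0⊕1⊕0⊕0⊕1⊕0 = 0
p8 (pos 8,9,10,11,12,13,14,15): XOR of data positions = 0⊕0⊕0⊕0⊕0⊕1⊕0 = 1
Codeword: 100000110000010

100000110000010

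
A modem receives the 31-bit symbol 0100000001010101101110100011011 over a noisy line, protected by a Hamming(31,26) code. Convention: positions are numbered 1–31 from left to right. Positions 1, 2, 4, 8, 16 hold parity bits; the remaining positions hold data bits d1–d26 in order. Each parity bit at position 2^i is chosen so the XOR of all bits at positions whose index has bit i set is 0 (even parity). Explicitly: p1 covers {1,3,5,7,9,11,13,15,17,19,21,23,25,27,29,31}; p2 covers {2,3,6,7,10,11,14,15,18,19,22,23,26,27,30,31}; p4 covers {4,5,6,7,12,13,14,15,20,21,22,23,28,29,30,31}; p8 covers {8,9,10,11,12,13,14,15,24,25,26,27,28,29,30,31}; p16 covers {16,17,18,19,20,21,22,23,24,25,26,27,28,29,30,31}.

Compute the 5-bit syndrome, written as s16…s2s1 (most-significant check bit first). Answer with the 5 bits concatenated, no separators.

s1 (pos 1,3,5,7,9,11,13,15,17,19,21,23,25,27,29,31): 0⊕0⊕0⊕0⊕0⊕0⊕0⊕0⊕1⊕1⊕1⊕1⊕0⊕1⊕0⊕1 = 0
s2 (pos 2,3,6,7,10,11,14,15,18,19,22,23,26,27,30,31): 1⊕0⊕0⊕0⊕1⊕0⊕1⊕0⊕0⊕1⊕0⊕1⊕0⊕1⊕1⊕1 = 0
s4 (pos 4,5,6,7,12,13,14,15,20,21,22,23,28,29,30,31): 0⊕0⊕0⊕0⊕1⊕0⊕1⊕0⊕1⊕1⊕0⊕1⊕1⊕0⊕1⊕1 = 0
s8 (pos 8,9,10,11,12,13,14,15,24,25,26,27,28,29,30,31): 0⊕0⊕1⊕0⊕1⊕0⊕1⊕0⊕0⊕0⊕0⊕1⊕1⊕0⊕1⊕1 = 1
s16 (pos 16,17,18,19,20,21,22,23,24,25,26,27,28,29,30,31): 1⊕1⊕0⊕1⊕1⊕1⊕0⊕1⊕0⊕0⊕0⊕1⊕1⊕0⊕1⊕1 = 0
Syndrome s16…s1 = 01000 → error at position 8.

01000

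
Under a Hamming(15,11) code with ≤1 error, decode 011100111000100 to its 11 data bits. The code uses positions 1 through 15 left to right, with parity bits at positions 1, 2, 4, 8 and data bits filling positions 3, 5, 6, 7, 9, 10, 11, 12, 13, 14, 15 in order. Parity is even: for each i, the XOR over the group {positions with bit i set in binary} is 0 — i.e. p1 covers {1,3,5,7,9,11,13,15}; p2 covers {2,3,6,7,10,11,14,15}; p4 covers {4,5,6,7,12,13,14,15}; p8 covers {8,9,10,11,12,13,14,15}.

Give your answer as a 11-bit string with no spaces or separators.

s1 (pos 1,3,5,7,9,11,13,15): 0⊕1⊕0⊕1⊕1⊕0⊕1⊕0 = 0
s2 (pos 2,3,6,7,10,11,14,15): 1⊕1⊕0⊕1⊕0⊕0⊕0⊕0 = 1
s4 (pos 4,5,6,7,12,13,14,15): 1⊕0⊕0⊕1⊕0⊕1⊕0⊕0 = 1
s8 (pos 8,9,10,11,12,13,14,15): 1⊕1⊕0⊕0⊕0⊕1⊕0⊕0 = 1
Syndrome s8…s1 = 1110 → error at position 14.
Flip position 14: 011100111000100 → 011100111000110
Read data bits from positions 3,5,6,7,9,10,11,12,13,14,15: 10011000110

10011000110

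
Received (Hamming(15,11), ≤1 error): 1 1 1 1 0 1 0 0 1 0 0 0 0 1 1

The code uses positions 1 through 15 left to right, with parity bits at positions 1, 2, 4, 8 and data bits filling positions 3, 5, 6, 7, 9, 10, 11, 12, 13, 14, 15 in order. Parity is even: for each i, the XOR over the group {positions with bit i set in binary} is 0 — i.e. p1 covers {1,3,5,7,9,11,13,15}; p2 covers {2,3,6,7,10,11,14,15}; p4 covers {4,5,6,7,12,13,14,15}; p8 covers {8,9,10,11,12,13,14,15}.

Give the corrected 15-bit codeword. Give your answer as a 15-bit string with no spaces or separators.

111101001100011

s1 (pos 1,3,5,7,9,11,13,15): 1⊕1⊕0⊕0⊕1⊕0⊕0⊕1 = 0
s2 (pos 2,3,6,7,10,11,14,15): 1⊕1⊕1⊕0⊕0⊕0⊕1⊕1 = 1
s4 (pos 4,5,6,7,12,13,14,15): 1⊕0⊕1⊕0⊕0⊕0⊕1⊕1 = 0
s8 (pos 8,9,10,11,12,13,14,15): 0⊕1⊕0⊕0⊕0⊕0⊕1⊕1 = 1
Syndrome s8…s1 = 1010 → error at position 10.
Flip position 10: 111101001000011 → 111101001100011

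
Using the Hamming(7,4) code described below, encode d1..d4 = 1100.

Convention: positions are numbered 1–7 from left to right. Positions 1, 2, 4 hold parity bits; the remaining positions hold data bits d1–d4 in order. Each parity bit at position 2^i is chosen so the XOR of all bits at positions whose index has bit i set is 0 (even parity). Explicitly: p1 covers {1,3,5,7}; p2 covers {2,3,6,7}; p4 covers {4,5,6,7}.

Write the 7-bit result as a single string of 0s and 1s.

Place data at non-parity positions: p1 p2 1 p4 1 0 0
p1 (pos 1,3,5,7): XOR of data positions = 1⊕1⊕0 = 0
p2 (pos 2,3,6,7): XOR of data positions = 1⊕0⊕0 = 1
p4 (pos 4,5,6,7): XOR of data positions = 1⊕0⊕0 = 1
Codeword: 0111100

0111100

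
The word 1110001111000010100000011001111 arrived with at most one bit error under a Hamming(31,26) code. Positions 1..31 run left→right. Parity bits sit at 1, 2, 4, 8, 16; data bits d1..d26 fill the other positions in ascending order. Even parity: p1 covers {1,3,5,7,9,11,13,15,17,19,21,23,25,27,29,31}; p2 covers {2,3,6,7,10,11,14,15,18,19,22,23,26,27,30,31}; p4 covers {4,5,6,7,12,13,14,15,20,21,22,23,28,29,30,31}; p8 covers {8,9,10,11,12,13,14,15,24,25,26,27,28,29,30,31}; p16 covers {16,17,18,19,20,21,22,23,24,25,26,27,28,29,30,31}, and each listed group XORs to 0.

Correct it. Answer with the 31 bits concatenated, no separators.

s1 (pos 1,3,5,7,9,11,13,15,17,19,21,23,25,27,29,31): 1⊕1⊕0⊕1⊕1⊕0⊕0⊕1⊕1⊕0⊕0⊕0⊕1⊕0⊕1⊕1 = 1
s2 (pos 2,3,6,7,10,11,14,15,18,19,22,23,26,27,30,31): 1⊕1⊕0⊕1⊕1⊕0⊕0⊕1⊕0⊕0⊕0⊕0⊕0⊕0⊕1⊕1 = 1
s4 (pos 4,5,6,7,12,13,14,15,20,21,22,23,28,29,30,31): 0⊕0⊕0⊕1⊕0⊕0⊕0⊕1⊕0⊕0⊕0⊕0⊕1⊕1⊕1⊕1 = 0
s8 (pos 8,9,10,11,12,13,14,15,24,25,26,27,28,29,30,31): 1⊕1⊕1⊕0⊕0⊕0⊕0⊕1⊕1⊕1⊕0⊕0⊕1⊕1⊕1⊕1 = 0
s16 (pos 16,17,18,19,20,21,22,23,24,25,26,27,28,29,30,31): 0⊕1⊕0⊕0⊕0⊕0⊕0⊕0⊕1⊕1⊕0⊕0⊕1⊕1⊕1⊕1 = 1
Syndrome s16…s1 = 10011 → error at position 19.
Flip position 19: 1110001111000010100000011001111 → 1110001111000010101000011001111

1110001111000010101000011001111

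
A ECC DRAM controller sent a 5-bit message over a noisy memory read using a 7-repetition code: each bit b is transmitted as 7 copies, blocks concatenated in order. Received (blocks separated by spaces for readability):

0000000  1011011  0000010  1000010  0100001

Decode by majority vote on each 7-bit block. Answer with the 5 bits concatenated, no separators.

Block 1 (0000000): 0 ones → 0
Block 2 (1011011): 5 ones → 1
Block 3 (0000010): 1 one → 0
Block 4 (1000010): 2 ones → 0
Block 5 (0100001): 2 ones → 0

01000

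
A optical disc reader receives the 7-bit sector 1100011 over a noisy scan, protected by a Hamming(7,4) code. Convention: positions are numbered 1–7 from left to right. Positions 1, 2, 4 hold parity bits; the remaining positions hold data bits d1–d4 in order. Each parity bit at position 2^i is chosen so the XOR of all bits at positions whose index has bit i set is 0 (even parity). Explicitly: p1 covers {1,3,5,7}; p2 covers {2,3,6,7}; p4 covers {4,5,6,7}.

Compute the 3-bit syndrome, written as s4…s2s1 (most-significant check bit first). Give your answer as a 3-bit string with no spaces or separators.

s1 (pos 1,3,5,7): 1⊕0⊕0⊕1 = 0
s2 (pos 2,3,6,7): 1⊕0⊕1⊕1 = 1
s4 (pos 4,5,6,7): 0⊕0⊕1⊕1 = 0
Syndrome s4…s1 = 010 → error at position 2.

010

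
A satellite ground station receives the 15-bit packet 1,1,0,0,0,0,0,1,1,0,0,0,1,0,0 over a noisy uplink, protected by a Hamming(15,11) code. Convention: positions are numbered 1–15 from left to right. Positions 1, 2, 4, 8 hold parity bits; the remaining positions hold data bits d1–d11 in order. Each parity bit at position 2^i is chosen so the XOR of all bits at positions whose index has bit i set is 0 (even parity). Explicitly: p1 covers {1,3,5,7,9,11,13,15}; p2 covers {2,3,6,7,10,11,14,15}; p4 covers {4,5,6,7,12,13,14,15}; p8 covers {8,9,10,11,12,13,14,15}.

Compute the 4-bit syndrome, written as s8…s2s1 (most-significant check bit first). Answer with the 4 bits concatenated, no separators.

s1 (pos 1,3,5,7,9,11,13,15): 1⊕0⊕0⊕0⊕1⊕0⊕1⊕0 = 1
s2 (pos 2,3,6,7,10,11,14,15): 1⊕0⊕0⊕0⊕0⊕0⊕0⊕0 = 1
s4 (pos 4,5,6,7,12,13,14,15): 0⊕0⊕0⊕0⊕0⊕1⊕0⊕0 = 1
s8 (pos 8,9,10,11,12,13,14,15): 1⊕1⊕0⊕0⊕0⊕1⊕0⊕0 = 1
Syndrome s8…s1 = 1111 → error at position 15.

1111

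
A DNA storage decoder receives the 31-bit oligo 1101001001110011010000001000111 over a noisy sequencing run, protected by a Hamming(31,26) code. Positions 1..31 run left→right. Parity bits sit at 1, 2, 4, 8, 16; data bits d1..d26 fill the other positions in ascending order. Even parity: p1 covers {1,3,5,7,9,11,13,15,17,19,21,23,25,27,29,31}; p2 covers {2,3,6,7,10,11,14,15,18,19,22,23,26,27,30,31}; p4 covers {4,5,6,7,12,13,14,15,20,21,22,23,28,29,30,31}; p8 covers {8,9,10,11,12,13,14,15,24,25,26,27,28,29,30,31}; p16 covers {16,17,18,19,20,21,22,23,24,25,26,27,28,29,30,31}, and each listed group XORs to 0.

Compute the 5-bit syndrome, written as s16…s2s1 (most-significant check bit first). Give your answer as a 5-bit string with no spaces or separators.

s1 (pos 1,3,5,7,9,11,13,15,17,19,21,23,25,27,29,31): 1⊕0⊕0⊕1⊕0⊕1⊕0⊕1⊕0⊕0⊕0⊕0⊕1⊕0⊕1⊕1 = 1
s2 (pos 2,3,6,7,10,11,14,15,18,19,22,23,26,27,30,31): 1⊕0⊕0⊕1⊕1⊕1⊕0⊕1⊕1⊕0⊕0⊕0⊕0⊕0⊕1⊕1 = 0
s4 (pos 4,5,6,7,12,13,14,15,20,21,22,23,28,29,30,31): 1⊕0⊕0⊕1⊕1⊕0⊕0⊕1⊕0⊕0⊕0⊕0⊕0⊕1⊕1⊕1 = 1
s8 (pos 8,9,10,11,12,13,14,15,24,25,26,27,28,29,30,31): 0⊕0⊕1⊕1⊕1⊕0⊕0⊕1⊕0⊕1⊕0⊕0⊕0⊕1⊕1⊕1 = 0
s16 (pos 16,17,18,19,20,21,22,23,24,25,26,27,28,29,30,31): 1⊕0⊕1⊕0⊕0⊕0⊕0⊕0⊕0⊕1⊕0⊕0⊕0⊕1⊕1⊕1 = 0
Syndrome s16…s1 = 00101 → error at position 5.

00101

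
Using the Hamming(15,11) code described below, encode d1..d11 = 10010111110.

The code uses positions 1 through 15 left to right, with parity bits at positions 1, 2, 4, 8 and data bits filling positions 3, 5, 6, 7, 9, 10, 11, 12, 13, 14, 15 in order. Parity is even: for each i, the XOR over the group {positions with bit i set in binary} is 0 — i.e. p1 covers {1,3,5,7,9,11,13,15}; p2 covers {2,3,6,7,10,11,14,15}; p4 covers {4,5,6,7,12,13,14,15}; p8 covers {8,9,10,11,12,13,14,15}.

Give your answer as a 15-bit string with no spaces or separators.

011000110111110

Place data at non-parity positions: p1 p2 1 p4 0 0 1 p8 0 1 1 1 1 1 0
p1 (pos 1,3,5,7,9,11,13,15): XOR of data positions = 1⊕0⊕1⊕0⊕1⊕1⊕0 = 0
p2 (pos 2,3,6,7,10,11,14,15): XOR of data positions = 1⊕0⊕1⊕1⊕1⊕1⊕0 = 1
p4 (pos 4,5,6,7,12,13,14,15): XOR of data positions = 0⊕0⊕1⊕1⊕1⊕1⊕0 = 0
p8 (pos 8,9,10,11,12,13,14,15): XOR of data positions = 0⊕1⊕1⊕1⊕1⊕1⊕0 = 1
Codeword: 011000110111110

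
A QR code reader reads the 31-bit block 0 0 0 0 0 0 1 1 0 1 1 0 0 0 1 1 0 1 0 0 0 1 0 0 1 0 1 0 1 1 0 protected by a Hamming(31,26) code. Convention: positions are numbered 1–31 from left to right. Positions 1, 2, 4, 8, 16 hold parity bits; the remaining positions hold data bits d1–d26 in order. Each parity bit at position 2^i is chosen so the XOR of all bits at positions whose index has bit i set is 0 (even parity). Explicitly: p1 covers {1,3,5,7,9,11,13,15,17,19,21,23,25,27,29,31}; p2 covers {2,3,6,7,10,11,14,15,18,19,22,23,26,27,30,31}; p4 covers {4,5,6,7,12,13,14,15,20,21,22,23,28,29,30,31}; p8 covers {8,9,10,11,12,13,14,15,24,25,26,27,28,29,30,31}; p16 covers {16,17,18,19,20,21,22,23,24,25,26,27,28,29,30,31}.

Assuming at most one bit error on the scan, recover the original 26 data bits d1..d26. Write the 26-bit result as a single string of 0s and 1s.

s1 (pos 1,3,5,7,9,11,13,15,17,19,21,23,25,27,29,31): 0⊕0⊕0⊕1⊕0⊕1⊕0⊕1⊕0⊕0⊕0⊕0⊕1⊕1⊕1⊕0 = 0
s2 (pos 2,3,6,7,10,11,14,15,18,19,22,23,26,27,30,31): 0⊕0⊕0⊕1⊕1⊕1⊕0⊕1⊕1⊕0⊕1⊕0⊕0⊕1⊕1⊕0 = 0
s4 (pos 4,5,6,7,12,13,14,15,20,21,22,23,28,29,30,31): 0⊕0⊕0⊕1⊕0⊕0⊕0⊕1⊕0⊕0⊕1⊕0⊕0⊕1⊕1⊕0 = 1
s8 (pos 8,9,10,11,12,13,14,15,24,25,26,27,28,29,30,31): 1⊕0⊕1⊕1⊕0⊕0⊕0⊕1⊕0⊕1⊕0⊕1⊕0⊕1⊕1⊕0 = 0
s16 (pos 16,17,18,19,20,21,22,23,24,25,26,27,28,29,30,31): 1⊕0⊕1⊕0⊕0⊕0⊕1⊕0⊕0⊕1⊕0⊕1⊕0⊕1⊕1⊕0 = 1
Syndrome s16…s1 = 10100 → error at position 20.
Flip position 20: 0000001101100011010001001010110 → 0000001101100011010101001010110
Read data bits from positions 3,5,6,7,9,10,11,12,13,14,15,17,18,19,20,21,22,23,24,25,26,27,28,29,30,31: 00010110001010101001010110

00010110001010101001010110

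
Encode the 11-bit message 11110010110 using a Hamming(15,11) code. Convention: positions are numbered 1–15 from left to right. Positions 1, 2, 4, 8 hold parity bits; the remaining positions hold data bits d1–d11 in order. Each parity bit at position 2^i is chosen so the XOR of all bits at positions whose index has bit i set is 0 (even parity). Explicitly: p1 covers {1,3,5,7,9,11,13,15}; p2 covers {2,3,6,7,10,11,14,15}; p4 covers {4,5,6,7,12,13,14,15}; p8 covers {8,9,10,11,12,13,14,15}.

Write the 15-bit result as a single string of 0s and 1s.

111111110010110

Place data at non-parity positions: p1 p2 1 p4 1 1 1 p8 0 0 1 0 1 1 0
p1 (pos 1,3,5,7,9,11,13,15): XOR of data positions = 1⊕1⊕1⊕0⊕1⊕1⊕0 = 1
p2 (pos 2,3,6,7,10,11,14,15): XOR of data positions = 1⊕1⊕1⊕0⊕1⊕1⊕0 = 1
p4 (pos 4,5,6,7,12,13,14,15): XOR of data positions = 1⊕1⊕1⊕0⊕1⊕1⊕0 = 1
p8 (pos 8,9,10,11,12,13,14,15): XOR of data positions = 0⊕0⊕1⊕0⊕1⊕1⊕0 = 1
Codeword: 111111110010110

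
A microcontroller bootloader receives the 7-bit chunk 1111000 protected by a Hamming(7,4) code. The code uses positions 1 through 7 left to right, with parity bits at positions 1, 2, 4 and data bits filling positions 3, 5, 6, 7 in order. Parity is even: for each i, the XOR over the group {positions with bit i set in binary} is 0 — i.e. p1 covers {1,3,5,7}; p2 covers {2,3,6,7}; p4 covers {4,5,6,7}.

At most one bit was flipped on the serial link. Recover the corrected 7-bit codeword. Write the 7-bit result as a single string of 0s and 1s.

s1 (pos 1,3,5,7): 1⊕1⊕0⊕0 = 0
s2 (pos 2,3,6,7): 1⊕1⊕0⊕0 = 0
s4 (pos 4,5,6,7): 1⊕0⊕0⊕0 = 1
Syndrome s4…s1 = 100 → error at position 4.
Flip position 4: 1111000 → 1110000

1110000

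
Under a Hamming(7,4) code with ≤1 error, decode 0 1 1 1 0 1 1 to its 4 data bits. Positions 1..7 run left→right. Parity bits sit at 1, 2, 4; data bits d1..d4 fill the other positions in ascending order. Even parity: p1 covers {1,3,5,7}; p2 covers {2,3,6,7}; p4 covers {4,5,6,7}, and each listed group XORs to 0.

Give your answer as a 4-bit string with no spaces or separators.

s1 (pos 1,3,5,7): 0⊕1⊕0⊕1 = 0
s2 (pos 2,3,6,7): 1⊕1⊕1⊕1 = 0
s4 (pos 4,5,6,7): 1⊕0⊕1⊕1 = 1
Syndrome s4…s1 = 100 → error at position 4.
Flip position 4: 0111011 → 0110011
Read data bits from positions 3,5,6,7: 1011

1011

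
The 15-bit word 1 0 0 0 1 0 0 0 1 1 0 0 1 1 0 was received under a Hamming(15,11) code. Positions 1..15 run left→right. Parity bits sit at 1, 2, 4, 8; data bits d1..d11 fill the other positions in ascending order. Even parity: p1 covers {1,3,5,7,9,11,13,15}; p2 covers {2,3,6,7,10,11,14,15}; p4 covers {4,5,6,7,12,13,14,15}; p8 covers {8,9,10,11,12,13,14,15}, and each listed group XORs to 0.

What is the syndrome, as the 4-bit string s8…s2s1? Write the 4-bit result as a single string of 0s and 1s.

s1 (pos 1,3,5,7,9,11,13,15): 1⊕0⊕1⊕0⊕1⊕0⊕1⊕0 = 0
s2 (pos 2,3,6,7,10,11,14,15): 0⊕0⊕0⊕0⊕1⊕0⊕1⊕0 = 0
s4 (pos 4,5,6,7,12,13,14,15): 0⊕1⊕0⊕0⊕0⊕1⊕1⊕0 = 1
s8 (pos 8,9,10,11,12,13,14,15): 0⊕1⊕1⊕0⊕0⊕1⊕1⊕0 = 0
Syndrome s8…s1 = 0100 → error at position 4.

0100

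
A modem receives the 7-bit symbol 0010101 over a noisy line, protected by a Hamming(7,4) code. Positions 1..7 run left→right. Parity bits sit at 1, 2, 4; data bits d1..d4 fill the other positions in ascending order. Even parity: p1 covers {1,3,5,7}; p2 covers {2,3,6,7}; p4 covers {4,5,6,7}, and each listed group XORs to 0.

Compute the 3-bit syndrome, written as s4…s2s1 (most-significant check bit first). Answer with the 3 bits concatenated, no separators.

001

s1 (pos 1,3,5,7): 0⊕1⊕1⊕1 = 1
s2 (pos 2,3,6,7): 0⊕1⊕0⊕1 = 0
s4 (pos 4,5,6,7): 0⊕1⊕0⊕1 = 0
Syndrome s4…s1 = 001 → error at position 1.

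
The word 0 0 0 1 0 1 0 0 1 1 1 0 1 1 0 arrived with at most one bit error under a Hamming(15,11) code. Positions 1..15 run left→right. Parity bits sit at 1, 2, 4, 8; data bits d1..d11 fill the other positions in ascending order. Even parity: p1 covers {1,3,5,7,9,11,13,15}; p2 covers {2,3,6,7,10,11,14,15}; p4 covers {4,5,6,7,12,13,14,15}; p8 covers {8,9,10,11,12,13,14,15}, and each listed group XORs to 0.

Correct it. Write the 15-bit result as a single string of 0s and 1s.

000101000110110

s1 (pos 1,3,5,7,9,11,13,15): 0⊕0⊕0⊕0⊕1⊕1⊕1⊕0 = 1
s2 (pos 2,3,6,7,10,11,14,15): 0⊕0⊕1⊕0⊕1⊕1⊕1⊕0 = 0
s4 (pos 4,5,6,7,12,13,14,15): 1⊕0⊕1⊕0⊕0⊕1⊕1⊕0 = 0
s8 (pos 8,9,10,11,12,13,14,15): 0⊕1⊕1⊕1⊕0⊕1⊕1⊕0 = 1
Syndrome s8…s1 = 1001 → error at position 9.
Flip position 9: 000101001110110 → 000101000110110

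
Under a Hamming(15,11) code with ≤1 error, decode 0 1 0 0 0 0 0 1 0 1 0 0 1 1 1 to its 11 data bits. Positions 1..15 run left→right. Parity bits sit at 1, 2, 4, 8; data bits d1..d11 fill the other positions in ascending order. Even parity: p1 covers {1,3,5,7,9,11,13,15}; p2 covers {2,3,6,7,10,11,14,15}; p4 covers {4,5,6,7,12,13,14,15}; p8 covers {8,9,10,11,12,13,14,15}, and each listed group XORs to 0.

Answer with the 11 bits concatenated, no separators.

s1 (pos 1,3,5,7,9,11,13,15): 0⊕0⊕0⊕0⊕0⊕0⊕1⊕1 = 0
s2 (pos 2,3,6,7,10,11,14,15): 1⊕0⊕0⊕0⊕1⊕0⊕1⊕1 = 0
s4 (pos 4,5,6,7,12,13,14,15): 0⊕0⊕0⊕0⊕0⊕1⊕1⊕1 = 1
s8 (pos 8,9,10,11,12,13,14,15): 1⊕0⊕1⊕0⊕0⊕1⊕1⊕1 = 1
Syndrome s8…s1 = 1100 → error at position 12.
Flip position 12: 010000010100111 → 010000010101111
Read data bits from positions 3,5,6,7,9,10,11,12,13,14,15: 00000101111

00000101111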